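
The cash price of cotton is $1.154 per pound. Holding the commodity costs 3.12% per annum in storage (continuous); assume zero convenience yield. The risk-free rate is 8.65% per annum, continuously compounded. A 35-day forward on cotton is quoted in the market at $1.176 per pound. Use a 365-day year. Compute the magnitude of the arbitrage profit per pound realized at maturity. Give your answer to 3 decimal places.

$0.009 per pound

Fair forward: F* = S·e^(carry·T), with carry = (r + u) = 0.0865 + 0.0312 = 0.1177
F* = 1.154 · e^(0.1177 × 35/365) = 1.154 · e^0.011286 = 1.154 × 1.011350 = $1.1671
Market $1.176 > fair $1.1671: forward overpriced → cash-and-carry (buy spot, short the forward).
At maturity, profit = |F_mkt − F*| = |1.176 − 1.1671| = $0.009 per pound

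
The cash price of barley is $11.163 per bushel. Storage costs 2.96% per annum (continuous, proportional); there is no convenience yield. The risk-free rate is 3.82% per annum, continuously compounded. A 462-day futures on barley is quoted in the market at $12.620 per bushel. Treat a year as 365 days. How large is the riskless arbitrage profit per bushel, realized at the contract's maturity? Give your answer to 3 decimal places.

Fair futures: F* = S·e^(carry·T), with carry = (r + u) = 0.0382 + 0.0296 = 0.0678
F* = 11.163 · e^(0.0678 × 462/365) = 11.163 · e^0.085818 = 11.163 × 1.089608 = $12.1633
Market $12.620 > fair $12.1633: forward overpriced → cash-and-carry (buy spot, short the forward).
At maturity, profit = |F_mkt − F*| = |12.620 − 12.1633| = $0.457 per bushel

$0.457 per bushel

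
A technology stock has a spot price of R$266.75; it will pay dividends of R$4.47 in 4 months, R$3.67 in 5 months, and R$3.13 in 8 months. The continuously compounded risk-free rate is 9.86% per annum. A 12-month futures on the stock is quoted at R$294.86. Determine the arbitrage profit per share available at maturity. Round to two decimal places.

PV(dividends) I = 4.47·e^(−0.0986·4/12) + 3.67·e^(−0.0986·5/12) + 3.13·e^(−0.0986·8/12) = 10.7786
Fair futures F* = (S − I)·e^(rT) = (266.75 − 10.7786)·e^0.098600 = 255.9714 × 1.103625 = 282.4964
Market R$294.86 > fair 282.4964: forward overpriced → cash-and-carry (borrow at r, buy the stock and collect the dividends, short the forward).
Profit at T = |F_mkt − F*| = |294.86 − 282.4964| = R$12.36 per share

R$12.36 per share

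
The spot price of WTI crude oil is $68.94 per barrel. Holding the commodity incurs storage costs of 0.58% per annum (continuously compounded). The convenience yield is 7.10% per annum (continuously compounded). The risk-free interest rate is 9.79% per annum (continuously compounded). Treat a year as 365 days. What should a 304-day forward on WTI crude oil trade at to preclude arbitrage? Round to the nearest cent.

$70.84 per barrel

Net carry = r + u − y = 0.0979 + 0.0058 − 0.0710 = 0.0327
F = S·e^((r+u−y)T) = 68.94 · e^(0.0327 × 304/365) = 68.94 · e^0.027235
= 68.94 × 1.027609 = $70.84 per barrel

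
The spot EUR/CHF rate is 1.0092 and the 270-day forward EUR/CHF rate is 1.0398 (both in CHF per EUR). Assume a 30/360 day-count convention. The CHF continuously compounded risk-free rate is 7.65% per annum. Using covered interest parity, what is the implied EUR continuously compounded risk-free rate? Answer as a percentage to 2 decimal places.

3.67%

F = S·e^((r_CHF − r_EUR)T) ⇒ r_EUR = r_CHF − ln(F/S)/T
ln(1.0398/1.0092) = 0.029870; /(270/360) = 0.039827
r_EUR = 0.0765 − 0.039827 = 0.036673
r_EUR = 3.67%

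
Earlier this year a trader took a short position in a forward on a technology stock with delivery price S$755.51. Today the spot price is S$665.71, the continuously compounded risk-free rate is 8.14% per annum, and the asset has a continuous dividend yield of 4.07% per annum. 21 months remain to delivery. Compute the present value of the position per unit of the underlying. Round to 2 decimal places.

Current fair forward for the remaining 21 months: F = S·e^((r − q)·T), (r − q) = 0.0814 − 0.0407 = 0.0407
F = 665.71 · e^(0.0407 × 21/12) = 665.71 × 1.073823 = 714.8547
Value of long forward = (F − K)·e^(−rT) = (714.8547 − 755.51) · e^(−0.0814·21/12)
= -40.6553 × 0.867231 = -35.26
Short position value = −(long value) = S$35.26

S$35.26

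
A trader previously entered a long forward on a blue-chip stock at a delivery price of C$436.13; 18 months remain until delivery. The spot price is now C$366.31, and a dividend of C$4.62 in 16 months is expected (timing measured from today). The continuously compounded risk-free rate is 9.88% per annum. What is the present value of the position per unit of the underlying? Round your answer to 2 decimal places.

PV(remaining dividends) I = 4.62·e^(−0.0988·16/12) = 4.0498
Current forward F = (S − I)·e^(rT) = (366.31 − 4.0498)·e^(0.0988·18/12) = 362.2602 × 1.159745 = 420.1295
Value (long) = (F − K)·e^(−rT) = (420.1295 − 436.13) × 0.862259 = -13.7966
Value = -C$13.80

-C$13.80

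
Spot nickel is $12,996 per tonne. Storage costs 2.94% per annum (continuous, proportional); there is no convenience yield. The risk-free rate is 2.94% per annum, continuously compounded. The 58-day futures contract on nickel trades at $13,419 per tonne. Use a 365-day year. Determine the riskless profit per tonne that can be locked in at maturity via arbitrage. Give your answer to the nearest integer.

Fair futures: F* = S·e^(carry·T), with carry = (r + u) = 0.0294 + 0.0294 = 0.0588
F* = 12996 · e^(0.0588 × 58/365) = 12996 · e^0.009344 = 12996 × 1.009388 = $13118.0064
Market $13419 > fair $13118.0064: forward overpriced → cash-and-carry (buy spot, short the forward).
At maturity, profit = |F_mkt − F*| = |13419 − 13118.0064| = $301 per tonne

$301 per tonne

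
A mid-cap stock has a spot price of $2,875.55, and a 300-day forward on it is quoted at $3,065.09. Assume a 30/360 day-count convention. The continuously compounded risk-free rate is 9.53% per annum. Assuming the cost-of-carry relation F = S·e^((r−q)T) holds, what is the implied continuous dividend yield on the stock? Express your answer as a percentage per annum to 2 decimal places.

From F = S·e^((r−q)T): (r − q) = ln(F/S)/T
ln(3065.09/2875.55) = ln(1.065914) = 0.063833
(r − q) = 0.063833 / (300/360) = 0.076600
q = r − ln(F/S)/T = 0.0953 − 0.076600 = 0.018700
q = 1.87%

1.87%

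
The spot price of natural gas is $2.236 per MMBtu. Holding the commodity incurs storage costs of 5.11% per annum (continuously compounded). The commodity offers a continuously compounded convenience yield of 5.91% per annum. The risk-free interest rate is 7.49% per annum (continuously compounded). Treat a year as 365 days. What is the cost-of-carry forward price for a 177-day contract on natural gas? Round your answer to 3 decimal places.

Net carry = r + u − y = 0.0749 + 0.0511 − 0.0591 = 0.0669
F = S·e^((r+u−y)T) = 2.236 · e^(0.0669 × 177/365) = 2.236 · e^0.032442
= 2.236 × 1.032974 = $2.310 per MMBtu

$2.310 per MMBtu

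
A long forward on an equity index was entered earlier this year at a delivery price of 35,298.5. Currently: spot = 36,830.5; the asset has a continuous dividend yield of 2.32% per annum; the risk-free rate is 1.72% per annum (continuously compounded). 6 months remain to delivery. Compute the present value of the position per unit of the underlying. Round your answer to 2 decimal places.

Current fair forward for the remaining 6 months: F = S·e^((r − q)·T), (r − q) = 0.0172 − 0.0232 = -0.0060
F = 36830.5 · e^(-0.0060 × 6/12) = 36830.5 × 0.99700450 = 36720.1742
Value of long forward = (F − K)·e^(−rT) = (36720.1742 − 35298.5) · e^(−0.0172·6/12)
= 1421.6742 × 0.99143687 = 1409.50

1409.50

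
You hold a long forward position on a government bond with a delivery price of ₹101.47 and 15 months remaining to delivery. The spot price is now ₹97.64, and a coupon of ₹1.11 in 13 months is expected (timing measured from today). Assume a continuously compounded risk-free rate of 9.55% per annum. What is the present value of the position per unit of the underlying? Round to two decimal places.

PV(remaining coupons) I = 1.11·e^(−0.0955·13/12) = 1.0009
Current forward F = (S − I)·e^(rT) = (97.64 − 1.0009)·e^(0.0955·15/12) = 96.6391 × 1.126792 = 108.8922
Value (long) = (F − K)·e^(−rT) = (108.8922 − 101.47) × 0.887475 = 6.5870
Value = ₹6.59

₹6.59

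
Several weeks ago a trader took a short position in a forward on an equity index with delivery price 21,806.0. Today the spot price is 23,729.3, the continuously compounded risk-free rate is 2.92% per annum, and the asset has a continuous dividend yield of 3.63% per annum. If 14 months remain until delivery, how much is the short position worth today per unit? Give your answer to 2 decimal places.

-1669.69

Current fair forward for the remaining 14 months: F = S·e^((r − q)·T), (r − q) = 0.0292 − 0.0363 = -0.0071
F = 23729.3 · e^(-0.0071 × 14/12) = 23729.3 × 0.99175088 = 23533.5542
Value of long forward = (F − K)·e^(−rT) = (23533.5542 − 21806.0) · e^(−0.0292·14/12)
= 1727.5542 × 0.96650707 = 1669.69
Short position value = −(long value) = -1669.69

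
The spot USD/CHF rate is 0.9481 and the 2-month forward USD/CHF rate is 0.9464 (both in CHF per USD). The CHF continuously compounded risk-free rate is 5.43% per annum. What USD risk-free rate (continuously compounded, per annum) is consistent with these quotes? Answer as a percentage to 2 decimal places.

F = S·e^((r_CHF − r_USD)T) ⇒ r_USD = r_CHF − ln(F/S)/T
ln(0.9464/0.9481) = -0.001795; /(2/12) = -0.010770
r_USD = 0.0543 + 0.010770 = 0.065070
r_USD = 6.51%

6.51%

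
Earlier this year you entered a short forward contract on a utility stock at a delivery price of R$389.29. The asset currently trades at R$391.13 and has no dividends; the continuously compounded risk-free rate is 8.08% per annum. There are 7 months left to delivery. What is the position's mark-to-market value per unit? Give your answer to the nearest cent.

Current fair forward for the remaining 7 months: F = S·e^(r·T), r = 0.0808
F = 391.13 · e^(0.0808 × 7/12) = 391.13 × 1.048262 = 410.0067
Value of long forward = (F − K)·e^(−rT) = (410.0067 − 389.29) · e^(−0.0808·7/12)
= 20.7167 × 0.953960 = 19.76
Short position value = −(long value) = -R$19.76

-R$19.76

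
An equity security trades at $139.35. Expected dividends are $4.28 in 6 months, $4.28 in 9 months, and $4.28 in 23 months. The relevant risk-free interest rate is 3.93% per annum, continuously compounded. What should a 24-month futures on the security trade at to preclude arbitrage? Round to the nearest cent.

$137.42

PV(dividends) I = 4.28·e^(−0.0393·6/12) + 4.28·e^(−0.0393·9/12) + 4.28·e^(−0.0393·23/12)
I = 4.1967 + 4.1557 + 3.9695 = 12.3219
F = (S − I)·e^(rT) = (139.35 − 12.3219) · e^(0.0393·24/12)
= 127.0281 · e^0.078600 = 127.0281 × 1.081772 = $137.42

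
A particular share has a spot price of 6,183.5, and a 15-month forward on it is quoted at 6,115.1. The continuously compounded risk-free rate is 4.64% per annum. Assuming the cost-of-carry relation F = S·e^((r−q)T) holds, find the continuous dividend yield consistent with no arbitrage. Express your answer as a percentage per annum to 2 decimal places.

From F = S·e^((r−q)T): (r − q) = ln(F/S)/T
ln(6115.1/6183.5) = ln(0.988938) = -0.011124
(r − q) = -0.011124 / (15/12) = -0.008899
q = r − ln(F/S)/T = 0.0464 + 0.008899 = 0.055299
q = 5.53%

5.53%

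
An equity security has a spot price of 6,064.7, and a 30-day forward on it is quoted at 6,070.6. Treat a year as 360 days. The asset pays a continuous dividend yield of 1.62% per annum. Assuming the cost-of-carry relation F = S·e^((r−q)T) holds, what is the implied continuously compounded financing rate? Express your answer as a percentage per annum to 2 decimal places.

2.79%

From F = S·e^((r−q)T): (r − q) = ln(F/S)/T
ln(6070.6/6064.7) = ln(1.000973) = 0.000973
(r − q) = 0.000973 / (30/360) = 0.011676
r = ln(F/S)/T + q = 0.011676 + 0.0162 = 0.027876
r = 2.79%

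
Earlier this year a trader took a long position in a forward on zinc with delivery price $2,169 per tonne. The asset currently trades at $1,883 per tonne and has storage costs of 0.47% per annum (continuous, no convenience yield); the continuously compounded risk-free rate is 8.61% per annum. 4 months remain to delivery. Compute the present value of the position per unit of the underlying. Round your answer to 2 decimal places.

Current fair forward for the remaining 4 months: F = S·e^((r + u)·T), (r + u) = 0.0861 + 0.0047 = 0.0908
F = 1883 · e^(0.0908 × 4/12) = 1883 × 1.03072936 = 1940.8634
Value of long forward = (F − K)·e^(−rT) = (1940.8634 − 2169) · e^(−0.0861·4/12)
= -228.1366 × 0.97170793 = -221.68

-$221.68 per tonne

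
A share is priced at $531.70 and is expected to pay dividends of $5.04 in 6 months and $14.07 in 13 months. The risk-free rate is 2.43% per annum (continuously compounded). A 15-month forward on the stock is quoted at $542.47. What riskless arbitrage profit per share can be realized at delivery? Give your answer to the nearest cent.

PV(dividends) I = 5.04·e^(−0.0243·6/12) + 14.07·e^(−0.0243·13/12) = 18.6836
Fair forward F* = (S − I)·e^(rT) = (531.70 − 18.6836)·e^0.030375 = 513.0164 × 1.030841 = 528.8383
Market $542.47 > fair 528.8383: forward overpriced → cash-and-carry (borrow at r, buy the stock and collect the dividends, short the forward).
Profit at T = |F_mkt − F*| = |542.47 − 528.8383| = $13.63 per share

$13.63 per share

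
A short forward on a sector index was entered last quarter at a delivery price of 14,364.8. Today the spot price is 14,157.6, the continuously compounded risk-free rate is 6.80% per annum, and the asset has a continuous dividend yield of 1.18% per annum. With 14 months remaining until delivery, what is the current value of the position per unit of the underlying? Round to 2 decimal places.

-694.81

Current fair forward for the remaining 14 months: F = S·e^((r − q)·T), (r − q) = 0.0680 − 0.0118 = 0.0562
F = 14157.6 · e^(0.0562 × 14/12) = 14157.6 × 1.06776392 = 15116.9745
Value of long forward = (F − K)·e^(−rT) = (15116.9745 − 14364.8) · e^(−0.0680·14/12)
= 752.1745 × 0.92373196 = 694.81
Short position value = −(long value) = -694.81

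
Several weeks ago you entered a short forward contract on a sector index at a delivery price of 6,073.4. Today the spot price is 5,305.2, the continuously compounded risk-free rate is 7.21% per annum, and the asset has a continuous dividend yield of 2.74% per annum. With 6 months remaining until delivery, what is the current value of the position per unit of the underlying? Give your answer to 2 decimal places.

Current fair forward for the remaining 6 months: F = S·e^((r − q)·T), (r − q) = 0.0721 − 0.0274 = 0.0447
F = 5305.2 · e^(0.0447 × 6/12) = 5305.2 × 1.02260163 = 5425.1062
Value of long forward = (F − K)·e^(−rT) = (5425.1062 − 6073.4) · e^(−0.0721·6/12)
= -648.2938 × 0.96459206 = -625.34
Short position value = −(long value) = 625.34

625.34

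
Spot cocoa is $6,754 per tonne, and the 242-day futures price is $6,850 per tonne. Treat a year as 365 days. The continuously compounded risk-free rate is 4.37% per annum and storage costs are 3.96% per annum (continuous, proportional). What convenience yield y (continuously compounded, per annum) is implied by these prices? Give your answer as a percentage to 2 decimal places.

F = S·e^((r+u−y)T) ⇒ (r+u−y) = ln(F/S)/T
ln(6850/6754) = 0.014114; /T ⇒ 0.021288
y = r + u − ln(F/S)/T = 0.0437 + 0.0396 − 0.021288 = 0.062012
y = 6.20%

6.20%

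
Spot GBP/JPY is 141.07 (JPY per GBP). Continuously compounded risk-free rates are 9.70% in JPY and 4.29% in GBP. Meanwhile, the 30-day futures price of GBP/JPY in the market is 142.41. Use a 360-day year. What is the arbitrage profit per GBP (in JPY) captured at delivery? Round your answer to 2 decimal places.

Fair futures: F* = S·e^(carry·T), with carry = (r_JPY − r_GBP) = 0.0970 − 0.0429 = 0.0541
F* = 141.07 · e^(0.0541 × 30/360) = 141.07 · e^0.004508 = 141.07 × 1.004518 = 141.7074
Market 142.41 > fair 141.7074: forward overpriced → cash-and-carry (buy spot, short the forward).
At maturity, profit = |F_mkt − F*| = |142.41 − 141.7074| = 0.70 per GBP (in JPY)

0.70 per GBP (in JPY)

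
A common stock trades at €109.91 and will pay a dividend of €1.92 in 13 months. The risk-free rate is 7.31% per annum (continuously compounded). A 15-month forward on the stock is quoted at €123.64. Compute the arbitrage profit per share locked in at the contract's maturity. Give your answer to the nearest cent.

€5.16 per share

PV(dividends) I = 1.92·e^(−0.0731·13/12) = 1.7738
Fair forward F* = (S − I)·e^(rT) = (109.91 − 1.7738)·e^0.091375 = 108.1362 × 1.095680 = 118.4827
Market €123.64 > fair 118.4827: forward overpriced → cash-and-carry (borrow at r, buy the stock and collect the dividends, short the forward).
Profit at T = |F_mkt − F*| = |123.64 − 118.4827| = €5.16 per share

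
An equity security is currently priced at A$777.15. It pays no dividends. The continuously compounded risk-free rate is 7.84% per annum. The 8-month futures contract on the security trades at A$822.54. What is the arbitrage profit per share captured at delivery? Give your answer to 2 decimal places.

A$3.69 per share

Fair futures: F* = S·e^(carry·T), with carry = r = 0.0784
F* = 777.15 · e^(0.0784 × 8/12) = 777.15 · e^0.052267 = 777.15 × 1.053657 = A$818.8495
Market A$822.54 > fair A$818.8495: forward overpriced → cash-and-carry (buy spot, short the forward).
At maturity, profit = |F_mkt − F*| = |822.54 − 818.8495| = A$3.69 per share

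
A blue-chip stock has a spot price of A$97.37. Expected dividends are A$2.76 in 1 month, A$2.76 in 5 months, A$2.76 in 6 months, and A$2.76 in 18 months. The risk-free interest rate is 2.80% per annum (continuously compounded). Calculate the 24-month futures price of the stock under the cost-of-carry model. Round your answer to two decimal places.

A$91.50

PV(dividends) I = 2.76·e^(−0.0280·1/12) + 2.76·e^(−0.0280·5/12) + 2.76·e^(−0.0280·6/12) + 2.76·e^(−0.0280·18/12)
I = 2.7536 + 2.7280 + 2.7216 + 2.6465 = 10.8497
F = (S − I)·e^(rT) = (97.37 − 10.8497) · e^(0.0280·24/12)
= 86.5203 · e^0.056000 = 86.5203 × 1.057598 = A$91.50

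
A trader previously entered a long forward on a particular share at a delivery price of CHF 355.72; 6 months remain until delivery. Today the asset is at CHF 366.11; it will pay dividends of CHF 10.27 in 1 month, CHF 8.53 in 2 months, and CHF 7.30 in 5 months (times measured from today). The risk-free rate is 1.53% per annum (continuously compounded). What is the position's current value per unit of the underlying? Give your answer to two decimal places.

-CHF 12.92

PV(remaining dividends) I = 10.27·e^(−0.0153·1/12) + 8.53·e^(−0.0153·2/12) + 7.30·e^(−0.0153·5/12) = 26.0188
Current forward F = (S − I)·e^(rT) = (366.11 − 26.0188)·e^(0.0153·6/12) = 340.0912 × 1.007679 = 342.7028
Value (long) = (F − K)·e^(−rT) = (342.7028 − 355.72) × 0.992379 = -12.9180
Value = -CHF 12.92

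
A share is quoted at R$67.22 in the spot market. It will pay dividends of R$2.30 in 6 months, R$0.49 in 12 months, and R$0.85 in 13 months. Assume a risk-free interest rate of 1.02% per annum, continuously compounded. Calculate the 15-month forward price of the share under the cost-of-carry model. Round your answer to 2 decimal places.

R$64.42

PV(dividends) I = 2.30·e^(−0.0102·6/12) + 0.49·e^(−0.0102·12/12) + 0.85·e^(−0.0102·13/12)
I = 2.2883 + 0.4850 + 0.8407 = 3.6140
F = (S − I)·e^(rT) = (67.22 − 3.6140) · e^(0.0102·15/12)
= 63.6060 · e^0.012750 = 63.6060 × 1.012832 = R$64.42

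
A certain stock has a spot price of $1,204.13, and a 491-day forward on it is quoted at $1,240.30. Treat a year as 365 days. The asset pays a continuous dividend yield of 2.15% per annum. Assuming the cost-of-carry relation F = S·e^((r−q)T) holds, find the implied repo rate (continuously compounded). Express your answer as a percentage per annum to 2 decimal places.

4.35%

From F = S·e^((r−q)T): (r − q) = ln(F/S)/T
ln(1240.30/1204.13) = ln(1.030038) = 0.029596
(r − q) = 0.029596 / (491/365) = 0.022001
r = ln(F/S)/T + q = 0.022001 + 0.0215 = 0.043501
r = 4.35%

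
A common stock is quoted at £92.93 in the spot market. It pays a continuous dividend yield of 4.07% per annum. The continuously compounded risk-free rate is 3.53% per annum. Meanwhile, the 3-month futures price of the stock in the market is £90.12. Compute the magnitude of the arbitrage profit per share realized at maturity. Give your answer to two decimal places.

£2.68 per share

Fair futures: F* = S·e^(carry·T), with carry = (r − q) = 0.0353 − 0.0407 = -0.0054
F* = 92.93 · e^(-0.0054 × 3/12) = 92.93 · e^-0.001350 = 92.93 × 0.998651 = £92.8046
Market £90.12 < fair £92.8046: forward underpriced → reverse cash-and-carry (short spot, go long the forward).
At maturity, profit = |F_mkt − F*| = |90.12 − 92.8046| = £2.68 per share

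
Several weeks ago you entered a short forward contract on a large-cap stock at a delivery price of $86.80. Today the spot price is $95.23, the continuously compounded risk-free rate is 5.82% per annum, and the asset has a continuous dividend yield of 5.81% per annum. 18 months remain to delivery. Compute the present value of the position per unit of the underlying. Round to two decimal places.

-$7.74

Current fair forward for the remaining 18 months: F = S·e^((r − q)·T), (r − q) = 0.0582 − 0.0581 = 0.0001
F = 95.23 · e^(0.0001 × 18/12) = 95.23 × 1.000150 = 95.2443
Value of long forward = (F − K)·e^(−rT) = (95.2443 − 86.80) · e^(−0.0582·18/12)
= 8.4443 × 0.916402 = 7.74
Short position value = −(long value) = -$7.74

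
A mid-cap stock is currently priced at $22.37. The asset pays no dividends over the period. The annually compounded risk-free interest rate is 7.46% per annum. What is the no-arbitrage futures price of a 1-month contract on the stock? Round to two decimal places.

$22.50

F = S · (1+r)^T
= 22.37 × 1.006014
F = $22.50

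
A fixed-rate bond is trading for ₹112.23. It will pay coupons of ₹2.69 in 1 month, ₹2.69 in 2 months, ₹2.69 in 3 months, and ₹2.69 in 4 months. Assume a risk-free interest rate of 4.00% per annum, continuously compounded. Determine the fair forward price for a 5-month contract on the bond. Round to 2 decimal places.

₹103.27

PV(coupons) I = 2.69·e^(−0.0400·1/12) + 2.69·e^(−0.0400·2/12) + 2.69·e^(−0.0400·3/12) + 2.69·e^(−0.0400·4/12)
I = 2.6810 + 2.6721 + 2.6632 + 2.6544 = 10.6707
F = (S − I)·e^(rT) = (112.23 − 10.6707) · e^(0.0400·5/12)
= 101.5593 · e^0.016667 = 101.5593 × 1.016807 = ₹103.27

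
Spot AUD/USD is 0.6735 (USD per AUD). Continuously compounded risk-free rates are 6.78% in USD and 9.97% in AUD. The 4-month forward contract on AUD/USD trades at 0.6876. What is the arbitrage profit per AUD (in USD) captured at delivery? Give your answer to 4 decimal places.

0.0212 per AUD (in USD)

Fair forward: F* = S·e^(carry·T), with carry = (r_USD − r_AUD) = 0.0678 − 0.0997 = -0.0319
F* = 0.6735 · e^(-0.0319 × 4/12) = 0.6735 · e^-0.010633 = 0.6735 × 0.989423 = 0.6664
Market 0.6876 > fair 0.6664: forward overpriced → cash-and-carry (buy spot, short the forward).
At maturity, profit = |F_mkt − F*| = |0.6876 − 0.6664| = 0.0212 per AUD (in USD)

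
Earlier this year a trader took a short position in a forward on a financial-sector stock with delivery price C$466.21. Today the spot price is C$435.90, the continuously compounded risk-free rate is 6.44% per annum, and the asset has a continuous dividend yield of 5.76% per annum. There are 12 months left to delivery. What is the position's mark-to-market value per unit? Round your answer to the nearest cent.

C$25.63

Current fair forward for the remaining 12 months: F = S·e^((r − q)·T), (r − q) = 0.0644 − 0.0576 = 0.0068
F = 435.90 · e^(0.0068 × 12/12) = 435.90 × 1.006823 = 438.8741
Value of long forward = (F − K)·e^(−rT) = (438.8741 − 466.21) · e^(−0.0644·12/12)
= -27.3359 × 0.937630 = -25.63
Short position value = −(long value) = C$25.63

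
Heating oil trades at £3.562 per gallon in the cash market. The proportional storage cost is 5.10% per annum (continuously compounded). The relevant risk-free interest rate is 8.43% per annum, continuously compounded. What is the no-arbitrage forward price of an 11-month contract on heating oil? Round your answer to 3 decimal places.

Net carry = r + u − y = 0.0843 + 0.0510 − 0.0000 = 0.1353
F = S·e^((r+u−y)T) = 3.562 · e^(0.1353 × 11/12) = 3.562 · e^0.124025
= 3.562 × 1.132044 = £4.032 per gallon

£4.032 per gallon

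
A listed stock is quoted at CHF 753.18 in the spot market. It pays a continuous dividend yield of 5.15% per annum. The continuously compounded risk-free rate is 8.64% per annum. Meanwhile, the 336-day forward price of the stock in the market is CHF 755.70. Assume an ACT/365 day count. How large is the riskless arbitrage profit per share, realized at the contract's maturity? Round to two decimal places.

CHF 22.07 per share

Fair forward: F* = S·e^(carry·T), with carry = (r − q) = 0.0864 − 0.0515 = 0.0349
F* = 753.18 · e^(0.0349 × 336/365) = 753.18 · e^0.032127 = 753.18 × 1.032649 = CHF 777.7706
Market CHF 755.70 < fair CHF 777.7706: forward underpriced → reverse cash-and-carry (short spot, go long the forward).
At maturity, profit = |F_mkt − F*| = |755.70 − 777.7706| = CHF 22.07 per share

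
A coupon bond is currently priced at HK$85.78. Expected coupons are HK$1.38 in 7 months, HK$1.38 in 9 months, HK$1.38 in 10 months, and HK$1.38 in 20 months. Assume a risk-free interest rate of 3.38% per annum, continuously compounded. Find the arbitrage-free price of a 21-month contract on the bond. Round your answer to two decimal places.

HK$85.34

PV(coupons) I = 1.38·e^(−0.0338·7/12) + 1.38·e^(−0.0338·9/12) + 1.38·e^(−0.0338·10/12) + 1.38·e^(−0.0338·20/12)
I = 1.3531 + 1.3455 + 1.3417 + 1.3044 = 5.3447
F = (S − I)·e^(rT) = (85.78 − 5.3447) · e^(0.0338·21/12)
= 80.4353 · e^0.059150 = 80.4353 × 1.060934 = HK$85.34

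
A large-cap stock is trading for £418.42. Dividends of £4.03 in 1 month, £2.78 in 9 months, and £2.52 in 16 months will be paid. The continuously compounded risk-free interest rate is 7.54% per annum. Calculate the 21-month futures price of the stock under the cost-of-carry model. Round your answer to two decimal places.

PV(dividends) I = 4.03·e^(−0.0754·1/12) + 2.78·e^(−0.0754·9/12) + 2.52·e^(−0.0754·16/12)
I = 4.0048 + 2.6272 + 2.2790 = 8.9110
F = (S − I)·e^(rT) = (418.42 − 8.9110) · e^(0.0754·21/12)
= 409.5090 · e^0.131950 = 409.5090 × 1.141051 = £467.27

£467.27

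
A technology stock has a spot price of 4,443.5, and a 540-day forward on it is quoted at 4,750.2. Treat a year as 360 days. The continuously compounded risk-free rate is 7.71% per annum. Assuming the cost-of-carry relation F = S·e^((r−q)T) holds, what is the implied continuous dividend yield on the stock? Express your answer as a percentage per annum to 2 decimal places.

From F = S·e^((r−q)T): (r − q) = ln(F/S)/T
ln(4750.2/4443.5) = ln(1.069022) = 0.066744
(r − q) = 0.066744 / (540/360) = 0.044496
q = r − ln(F/S)/T = 0.0771 − 0.044496 = 0.032604
q = 3.26%

3.26%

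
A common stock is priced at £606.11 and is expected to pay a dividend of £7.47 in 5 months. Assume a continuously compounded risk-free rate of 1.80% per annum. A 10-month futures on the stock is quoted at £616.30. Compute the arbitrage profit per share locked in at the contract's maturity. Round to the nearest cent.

PV(dividends) I = 7.47·e^(−0.0180·5/12) = 7.4142
Fair futures F* = (S − I)·e^(rT) = (606.11 − 7.4142)·e^0.015000 = 598.6958 × 1.015113 = 607.7439
Market £616.30 > fair 607.7439: forward overpriced → cash-and-carry (borrow at r, buy the stock and collect the dividends, short the forward).
Profit at T = |F_mkt − F*| = |616.30 − 607.7439| = £8.56 per share

£8.56 per share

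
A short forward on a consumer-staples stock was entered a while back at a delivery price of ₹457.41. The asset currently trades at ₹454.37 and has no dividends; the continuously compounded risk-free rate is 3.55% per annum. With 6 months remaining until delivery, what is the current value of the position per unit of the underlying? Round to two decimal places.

-₹5.01

Current fair forward for the remaining 6 months: F = S·e^(r·T), r = 0.0355
F = 454.37 · e^(0.0355 × 6/12) = 454.37 × 1.017908 = 462.5069
Value of long forward = (F − K)·e^(−rT) = (462.5069 − 457.41) · e^(−0.0355·6/12)
= 5.0969 × 0.982407 = 5.01
Short position value = −(long value) = -₹5.01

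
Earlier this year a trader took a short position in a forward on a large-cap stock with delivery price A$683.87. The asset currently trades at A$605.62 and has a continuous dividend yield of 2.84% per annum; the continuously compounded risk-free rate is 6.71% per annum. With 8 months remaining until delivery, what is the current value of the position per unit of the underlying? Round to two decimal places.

A$59.69

Current fair forward for the remaining 8 months: F = S·e^((r − q)·T), (r − q) = 0.0671 − 0.0284 = 0.0387
F = 605.62 · e^(0.0387 × 8/12) = 605.62 × 1.026136 = 621.4485
Value of long forward = (F − K)·e^(−rT) = (621.4485 − 683.87) · e^(−0.0671·8/12)
= -62.4215 × 0.956252 = -59.69
Short position value = −(long value) = A$59.69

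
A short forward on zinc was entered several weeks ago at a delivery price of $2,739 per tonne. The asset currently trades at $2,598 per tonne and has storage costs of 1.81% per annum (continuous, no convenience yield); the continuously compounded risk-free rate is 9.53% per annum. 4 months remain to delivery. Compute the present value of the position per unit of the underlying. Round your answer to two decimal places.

$39.64 per tonne

Current fair forward for the remaining 4 months: F = S·e^((r + u)·T), (r + u) = 0.0953 + 0.0181 = 0.1134
F = 2598 · e^(0.1134 × 4/12) = 2598 × 1.03852351 = 2698.0841
Value of long forward = (F − K)·e^(−rT) = (2698.0841 − 2739) · e^(−0.0953·4/12)
= -40.9159 × 0.96873259 = -39.64
Short position value = −(long value) = $39.64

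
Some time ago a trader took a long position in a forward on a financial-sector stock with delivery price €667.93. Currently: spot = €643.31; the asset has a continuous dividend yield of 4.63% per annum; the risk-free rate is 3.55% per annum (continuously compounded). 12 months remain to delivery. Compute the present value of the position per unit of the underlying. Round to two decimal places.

Current fair forward for the remaining 12 months: F = S·e^((r − q)·T), (r − q) = 0.0355 − 0.0463 = -0.0108
F = 643.31 · e^(-0.0108 × 12/12) = 643.31 × 0.989258 = 636.3996
Value of long forward = (F − K)·e^(−rT) = (636.3996 − 667.93) · e^(−0.0355·12/12)
= -31.5304 × 0.965123 = -30.43

-€30.43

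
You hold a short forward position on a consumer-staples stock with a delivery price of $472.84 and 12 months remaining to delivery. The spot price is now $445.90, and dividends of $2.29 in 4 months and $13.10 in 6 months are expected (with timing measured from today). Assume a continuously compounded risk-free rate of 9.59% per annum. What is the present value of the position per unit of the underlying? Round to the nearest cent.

-$1.59

PV(remaining dividends) I = 2.29·e^(−0.0959·4/12) + 13.10·e^(−0.0959·6/12) = 14.7046
Current forward F = (S − I)·e^(rT) = (445.90 − 14.7046)·e^(0.0959·12/12) = 431.1954 × 1.100649 = 474.5948
Value (long) = (F − K)·e^(−rT) = (474.5948 − 472.84) × 0.908555 = 1.5943
Short position value = −(long value) = -$1.59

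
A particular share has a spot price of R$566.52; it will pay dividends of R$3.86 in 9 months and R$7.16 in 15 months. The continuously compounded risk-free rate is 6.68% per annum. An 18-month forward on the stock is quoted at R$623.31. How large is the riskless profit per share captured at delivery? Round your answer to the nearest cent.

PV(dividends) I = 3.86·e^(−0.0668·9/12) + 7.16·e^(−0.0668·15/12) = 10.2578
Fair forward F* = (S − I)·e^(rT) = (566.52 − 10.2578)·e^0.100200 = 556.2622 × 1.105392 = 614.8878
Market R$623.31 > fair 614.8878: forward overpriced → cash-and-carry (borrow at r, buy the stock and collect the dividends, short the forward).
Profit at T = |F_mkt − F*| = |623.31 − 614.8878| = R$8.42 per share

R$8.42 per share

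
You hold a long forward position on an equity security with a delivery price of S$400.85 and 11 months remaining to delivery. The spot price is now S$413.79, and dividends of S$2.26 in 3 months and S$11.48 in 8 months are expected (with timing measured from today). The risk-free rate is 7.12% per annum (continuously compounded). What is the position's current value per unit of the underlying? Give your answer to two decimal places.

S$25.10

PV(remaining dividends) I = 2.26·e^(−0.0712·3/12) + 11.48·e^(−0.0712·8/12) = 13.1679
Current forward F = (S − I)·e^(rT) = (413.79 − 13.1679)·e^(0.0712·11/12) = 400.6221 × 1.067444 = 427.6417
Value (long) = (F − K)·e^(−rT) = (427.6417 − 400.85) × 0.936818 = 25.0989
Value = S$25.10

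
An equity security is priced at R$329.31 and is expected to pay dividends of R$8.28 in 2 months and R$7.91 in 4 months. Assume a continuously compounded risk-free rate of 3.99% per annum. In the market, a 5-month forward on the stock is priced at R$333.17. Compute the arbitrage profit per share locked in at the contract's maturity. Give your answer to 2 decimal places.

R$14.64 per share

PV(dividends) I = 8.28·e^(−0.0399·2/12) + 7.91·e^(−0.0399·4/12) = 16.0306
Fair forward F* = (S − I)·e^(rT) = (329.31 − 16.0306)·e^0.016625 = 313.2794 × 1.016764 = 318.5312
Market R$333.17 > fair 318.5312: forward overpriced → cash-and-carry (borrow at r, buy the stock and collect the dividends, short the forward).
Profit at T = |F_mkt − F*| = |333.17 − 318.5312| = R$14.64 per share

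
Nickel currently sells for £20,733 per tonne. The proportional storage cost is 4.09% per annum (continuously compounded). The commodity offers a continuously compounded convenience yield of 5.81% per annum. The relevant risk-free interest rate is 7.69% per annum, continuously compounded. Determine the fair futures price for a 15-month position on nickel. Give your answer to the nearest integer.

£22,339 per tonne

Net carry = r + u − y = 0.0769 + 0.0409 − 0.0581 = 0.0597
F = S·e^((r+u−y)T) = 20733 · e^(0.0597 × 15/12) = 20733 · e^0.074625
= 20733 × 1.077480 = £22,339 per tonne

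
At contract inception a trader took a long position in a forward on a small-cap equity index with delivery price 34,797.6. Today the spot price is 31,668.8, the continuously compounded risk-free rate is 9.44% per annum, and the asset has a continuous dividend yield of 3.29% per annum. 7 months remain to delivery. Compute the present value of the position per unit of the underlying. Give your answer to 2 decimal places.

Current fair forward for the remaining 7 months: F = S·e^((r − q)·T), (r − q) = 0.0944 − 0.0329 = 0.0615
F = 31668.8 · e^(0.0615 × 7/12) = 31668.8 × 1.03652627 = 32825.5431
Value of long forward = (F − K)·e^(−rT) = (32825.5431 − 34797.6) · e^(−0.0944·7/12)
= -1972.0569 × 0.94642205 = -1866.40

-1866.40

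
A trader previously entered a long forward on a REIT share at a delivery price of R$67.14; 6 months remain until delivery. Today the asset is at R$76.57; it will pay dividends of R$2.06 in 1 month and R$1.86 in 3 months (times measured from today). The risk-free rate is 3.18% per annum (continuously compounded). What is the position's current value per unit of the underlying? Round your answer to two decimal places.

PV(remaining dividends) I = 2.06·e^(−0.0318·1/12) + 1.86·e^(−0.0318·3/12) = 3.8998
Current forward F = (S − I)·e^(rT) = (76.57 − 3.8998)·e^(0.0318·6/12) = 72.6702 × 1.016027 = 73.8349
Value (long) = (F − K)·e^(−rT) = (73.8349 − 67.14) × 0.984226 = 6.5893
Value = R$6.59

R$6.59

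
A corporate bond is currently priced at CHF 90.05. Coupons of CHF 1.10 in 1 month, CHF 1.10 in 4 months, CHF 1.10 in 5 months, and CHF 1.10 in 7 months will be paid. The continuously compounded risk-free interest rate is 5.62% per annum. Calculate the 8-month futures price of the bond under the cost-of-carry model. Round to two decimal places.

CHF 89.01

PV(coupons) I = 1.10·e^(−0.0562·1/12) + 1.10·e^(−0.0562·4/12) + 1.10·e^(−0.0562·5/12) + 1.10·e^(−0.0562·7/12)
I = 1.0949 + 1.0796 + 1.0745 + 1.0645 = 4.3135
F = (S − I)·e^(rT) = (90.05 − 4.3135) · e^(0.0562·8/12)
= 85.7365 · e^0.037467 = 85.7365 × 1.038178 = CHF 89.01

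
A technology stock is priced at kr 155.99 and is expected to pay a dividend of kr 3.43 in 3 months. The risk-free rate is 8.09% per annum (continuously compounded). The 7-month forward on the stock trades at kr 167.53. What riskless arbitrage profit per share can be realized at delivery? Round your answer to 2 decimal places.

PV(dividends) I = 3.43·e^(−0.0809·3/12) = 3.3613
Fair forward F* = (S − I)·e^(rT) = (155.99 − 3.3613)·e^0.047192 = 152.6287 × 1.048323 = 160.0042
Market kr 167.53 > fair 160.0042: forward overpriced → cash-and-carry (borrow at r, buy the stock and collect the dividends, short the forward).
Profit at T = |F_mkt − F*| = |167.53 − 160.0042| = kr 7.53 per share

kr 7.53 per share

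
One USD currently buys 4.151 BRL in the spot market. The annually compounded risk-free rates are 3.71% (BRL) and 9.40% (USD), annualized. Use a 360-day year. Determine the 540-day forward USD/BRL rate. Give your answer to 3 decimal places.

3.831

By covered interest parity, F = S · (1+r_BRL)^T / (1+r_USD)^T
= 4.151 × 1.056163 / 1.144263 = 4.151 × 0.923007
F = 3.831 BRL per USD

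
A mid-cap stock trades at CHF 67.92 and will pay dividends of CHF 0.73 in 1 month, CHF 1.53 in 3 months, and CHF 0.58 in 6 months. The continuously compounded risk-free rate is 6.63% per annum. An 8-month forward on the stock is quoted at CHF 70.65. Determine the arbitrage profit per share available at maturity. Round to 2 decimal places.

PV(dividends) I = 0.73·e^(−0.0663·1/12) + 1.53·e^(−0.0663·3/12) + 0.58·e^(−0.0663·6/12) = 2.7919
Fair forward F* = (S − I)·e^(rT) = (67.92 − 2.7919)·e^0.044200 = 65.1281 × 1.045191 = 68.0713
Market CHF 70.65 > fair 68.0713: forward overpriced → cash-and-carry (borrow at r, buy the stock and collect the dividends, short the forward).
Profit at T = |F_mkt − F*| = |70.65 − 68.0713| = CHF 2.58 per share

CHF 2.58 per share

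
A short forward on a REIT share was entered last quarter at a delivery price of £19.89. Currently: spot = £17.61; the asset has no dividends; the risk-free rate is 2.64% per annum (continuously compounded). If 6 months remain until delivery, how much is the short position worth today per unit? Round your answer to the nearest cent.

£2.02

Current fair forward for the remaining 6 months: F = S·e^(r·T), r = 0.0264
F = 17.61 · e^(0.0264 × 6/12) = 17.61 × 1.013288 = 17.8440
Value of long forward = (F − K)·e^(−rT) = (17.8440 − 19.89) · e^(−0.0264·6/12)
= -2.0460 × 0.986887 = -2.02
Short position value = −(long value) = £2.02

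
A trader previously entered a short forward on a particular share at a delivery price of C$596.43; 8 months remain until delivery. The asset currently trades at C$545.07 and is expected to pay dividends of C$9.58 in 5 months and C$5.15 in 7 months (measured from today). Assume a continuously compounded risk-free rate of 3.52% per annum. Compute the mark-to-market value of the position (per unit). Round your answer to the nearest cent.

C$52.01

PV(remaining dividends) I = 9.58·e^(−0.0352·5/12) + 5.15·e^(−0.0352·7/12) = 14.4859
Current forward F = (S − I)·e^(rT) = (545.07 − 14.4859)·e^(0.0352·8/12) = 530.5841 × 1.023744 = 543.1823
Value (long) = (F − K)·e^(−rT) = (543.1823 − 596.43) × 0.976807 = -52.0127
Short position value = −(long value) = C$52.01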